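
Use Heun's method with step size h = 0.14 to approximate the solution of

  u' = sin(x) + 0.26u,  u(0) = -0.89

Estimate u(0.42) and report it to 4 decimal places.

-0.9030

Heun: k1 = f(x_n, u_n); k2 = f(x_n + h, u_n + h·k1); u_{n+1} = u_n + (h/2)·(k1 + k2).
x=0.000000, u=-0.890000:
  k1 = f(0.000000, -0.890000) = -0.231400
  k2 = f(0.140000, -0.922396) = -0.100280
  u ← -0.890000 + (0.14/2)·(-0.231400 + (-0.100280)) = -0.913218
x=0.140000, u=-0.913218:
  k1 = f(0.140000, -0.913218) = -0.097893
  k2 = f(0.280000, -0.926923) = 0.035356
  u ← -0.913218 + (0.14/2)·(-0.097893 + 0.035356) = -0.917595
x=0.280000, u=-0.917595:
  k1 = f(0.280000, -0.917595) = 0.037781
  k2 = f(0.420000, -0.912306) = 0.170561
  u ← -0.917595 + (0.14/2)·(0.037781 + 0.170561) = -0.903011
u(0.42) ≈ -0.9030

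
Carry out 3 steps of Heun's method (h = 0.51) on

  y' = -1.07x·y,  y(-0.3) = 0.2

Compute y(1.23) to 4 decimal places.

0.0936

Heun: k1 = f(x_n, y_n); k2 = f(x_n + h, y_n + h·k1); y_{n+1} = y_n + (h/2)·(k1 + k2).
x=-0.300000, y=0.200000:
  k1 = f(-0.300000, 0.200000) = 0.064200
  k2 = f(0.210000, 0.232742) = -0.052297
  y ← 0.200000 + (0.51/2)·(0.064200 + (-0.052297)) = 0.203035
x=0.210000, y=0.203035:
  k1 = f(0.210000, 0.203035) = -0.045622
  k2 = f(0.720000, 0.179768) = -0.138493
  y ← 0.203035 + (0.51/2)·(-0.045622 + (-0.138493)) = 0.156086
x=0.720000, y=0.156086:
  k1 = f(0.720000, 0.156086) = -0.120249
  k2 = f(1.230000, 0.094759) = -0.124712
  y ← 0.156086 + (0.51/2)·(-0.120249 + (-0.124712)) = 0.093621
y(1.23) ≈ 0.0936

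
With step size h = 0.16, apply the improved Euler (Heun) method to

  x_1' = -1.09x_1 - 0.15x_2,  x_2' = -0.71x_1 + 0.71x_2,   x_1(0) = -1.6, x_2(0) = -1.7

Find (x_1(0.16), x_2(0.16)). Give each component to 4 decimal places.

-1.3079, -1.7302

Heun on (x_1,x_2): k1 = f(t_n, state_n); k2 = f(t_n + h, state_n + h·k1); state_{n+1} = state_n + (h/2)·(k1 + k2).
0.000000: (-1.600000, -1.700000)
  k1 = (1.999000, -0.071000)
  predictor → (-1.280160, -1.711360)
  k2 = (1.652078, -0.306152)
  → (-1.307914, -1.730172)
(x_1(0.16), x_2(0.16)) ≈ (-1.3079, -1.7302)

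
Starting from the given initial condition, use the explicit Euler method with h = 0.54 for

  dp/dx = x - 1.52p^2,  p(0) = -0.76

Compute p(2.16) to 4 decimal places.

Euler: p_{n+1} = p_n + h·f(x_n, p_n).
x=0.000000, p=-0.760000: f=-0.877952 → p ← -0.760000 + 0.54·(-0.877952) = -1.234094
x=0.540000, p=-1.234094: f=-1.774942 → p ← -1.234094 + 0.54·(-1.774942) = -2.192563
x=1.080000, p=-2.192563: f=-6.227144 → p ← -2.192563 + 0.54·(-6.227144) = -5.555221
x=1.620000, p=-5.555221: f=-45.287923 → p ← -5.555221 + 0.54·(-45.287923) = -30.010699
p(2.16) ≈ -30.0107

-30.0107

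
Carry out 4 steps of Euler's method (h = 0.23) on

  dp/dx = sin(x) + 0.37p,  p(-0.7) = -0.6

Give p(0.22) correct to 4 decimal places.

Euler: p_{n+1} = p_n + h·f(x_n, p_n).
x=-0.700000, p=-0.600000: f=-0.866218 → p ← -0.600000 + 0.23·(-0.866218) = -0.799230
x=-0.470000, p=-0.799230: f=-0.748601 → p ← -0.799230 + 0.23·(-0.748601) = -0.971408
x=-0.240000, p=-0.971408: f=-0.597124 → p ← -0.971408 + 0.23·(-0.597124) = -1.108747
x=-0.010000, p=-1.108747: f=-0.420236 → p ← -1.108747 + 0.23·(-0.420236) = -1.205401
p(0.22) ≈ -1.2054

-1.2054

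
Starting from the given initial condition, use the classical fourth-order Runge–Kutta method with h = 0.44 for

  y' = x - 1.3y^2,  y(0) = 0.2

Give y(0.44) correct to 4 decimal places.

0.2687

RK4: k1 = f(x_n, y_n); k2 = f(x_n + h/2, y_n + (h/2)·k1); k3 = f(x_n + h/2, y_n + (h/2)·k2); k4 = f(x_n + h, y_n + h·k3); y_{n+1} = y_n + (h/6)·(k1 + 2k2 + 2k3 + k4).
x=0.000000, y=0.200000:
  k1 = f(0.000000, 0.200000) = -0.052000
  k2 = f(0.220000, 0.188560) = 0.173779
  k3 = f(0.220000, 0.238231) = 0.146220
  k4 = f(0.440000, 0.264337) = 0.349164
  y ← 0.200000 + (0.44/6)·(k1 + 2k2 + 2k3 + k4) = 0.268725
y(0.44) ≈ 0.2687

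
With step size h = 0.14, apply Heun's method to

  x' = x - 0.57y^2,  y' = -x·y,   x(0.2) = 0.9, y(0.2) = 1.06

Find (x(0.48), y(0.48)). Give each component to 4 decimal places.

1.0261, 0.8132

Heun on (x,y): k1 = f(s_n, state_n); k2 = f(s_n + h, state_n + h·k1); state_{n+1} = state_n + (h/2)·(k1 + k2).
0.200000: (0.900000, 1.060000)
  k1 = (0.259548, -0.954000)
  predictor → (0.936337, 0.926440)
  k2 = (0.447111, -0.867460)
  → (0.949466, 0.932498)
0.340000: (0.949466, 0.932498)
  k1 = (0.453821, -0.885375)
  predictor → (1.013001, 0.808545)
  k2 = (0.640366, -0.819057)
  → (1.026059, 0.813188)
(x(0.48), y(0.48)) ≈ (1.0261, 0.8132)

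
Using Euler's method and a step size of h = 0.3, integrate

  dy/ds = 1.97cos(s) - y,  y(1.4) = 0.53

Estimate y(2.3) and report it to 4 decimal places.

Euler: y_{n+1} = y_n + h·f(s_n, y_n).
s=1.400000, y=0.530000: f=-0.195165 → y ← 0.530000 + 0.3·(-0.195165) = 0.471451
s=1.700000, y=0.471451: f=-0.725274 → y ← 0.471451 + 0.3·(-0.725274) = 0.253868
s=2.000000, y=0.253868: f=-1.073678 → y ← 0.253868 + 0.3·(-1.073678) = -0.068235
y(2.3) ≈ -0.0682

-0.0682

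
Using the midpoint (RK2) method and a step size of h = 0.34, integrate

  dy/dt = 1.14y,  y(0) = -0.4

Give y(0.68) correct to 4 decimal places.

-0.8558

Midpoint: k1 = f(t_n, y_n); k2 = f(t_n + h/2, y_n + (h/2)·k1); y_{n+1} = y_n + h·k2.
t=0.000000, y=-0.400000:
  k1 = f(0.000000, -0.400000) = -0.456000
  k2 = f(0.170000, -0.477520) = -0.544373
  y ← -0.400000 + 0.34·(-0.544373) = -0.585087
t=0.340000, y=-0.585087:
  k1 = f(0.340000, -0.585087) = -0.666999
  k2 = f(0.510000, -0.698477) = -0.796263
  y ← -0.585087 + 0.34·(-0.796263) = -0.855816
y(0.68) ≈ -0.8558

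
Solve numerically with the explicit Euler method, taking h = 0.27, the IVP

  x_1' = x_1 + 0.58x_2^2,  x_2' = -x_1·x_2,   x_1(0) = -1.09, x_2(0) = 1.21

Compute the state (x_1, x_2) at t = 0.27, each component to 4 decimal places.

Euler on (x_1,x_2): x_1_{n+1} = x_1_n + h·x_1', x_2_{n+1} = x_2_n + h·x_2'.
0.000000: (-1.090000, 1.210000); f=(-0.240822, 1.318900) → (-1.155022, 1.566103)
(x_1(0.27), x_2(0.27)) ≈ (-1.1550, 1.5661)

-1.1550, 1.5661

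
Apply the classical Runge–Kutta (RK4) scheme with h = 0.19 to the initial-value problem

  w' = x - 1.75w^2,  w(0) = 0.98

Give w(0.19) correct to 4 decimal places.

0.7544

RK4: k1 = f(x_n, w_n); k2 = f(x_n + h/2, w_n + (h/2)·k1); k3 = f(x_n + h/2, w_n + (h/2)·k2); k4 = f(x_n + h, w_n + h·k3); w_{n+1} = w_n + (h/6)·(k1 + 2k2 + 2k3 + k4).
x=0.000000, w=0.980000:
  k1 = f(0.000000, 0.980000) = -1.680700
  k2 = f(0.095000, 0.820334) = -1.082657
  k3 = f(0.095000, 0.877148) = -1.251429
  k4 = f(0.190000, 0.742229) = -0.774081
  w ← 0.980000 + (0.19/6)·(k1 + 2k2 + 2k3 + k4) = 0.754440
w(0.19) ≈ 0.7544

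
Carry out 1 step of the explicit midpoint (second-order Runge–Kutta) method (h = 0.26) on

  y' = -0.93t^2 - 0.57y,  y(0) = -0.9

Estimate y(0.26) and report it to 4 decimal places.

Midpoint: k1 = f(t_n, y_n); k2 = f(t_n + h/2, y_n + (h/2)·k1); y_{n+1} = y_n + h·k2.
t=0.000000, y=-0.900000:
  k1 = f(0.000000, -0.900000) = 0.513000
  k2 = f(0.130000, -0.833310) = 0.459270
  y ← -0.900000 + 0.26·0.459270 = -0.780590
y(0.26) ≈ -0.7806

-0.7806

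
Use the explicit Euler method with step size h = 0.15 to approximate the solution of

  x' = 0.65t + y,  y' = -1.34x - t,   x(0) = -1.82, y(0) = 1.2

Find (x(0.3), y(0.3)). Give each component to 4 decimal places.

Euler on (x,y): x_{n+1} = x_n + h·x', y_{n+1} = y_n + h·y'.
0.000000: (-1.820000, 1.200000); f=(1.200000, 2.438800) → (-1.640000, 1.565820)
0.150000: (-1.640000, 1.565820); f=(1.663320, 2.047600) → (-1.390502, 1.872960)
(x(0.3), y(0.3)) ≈ (-1.3905, 1.8730)

-1.3905, 1.8730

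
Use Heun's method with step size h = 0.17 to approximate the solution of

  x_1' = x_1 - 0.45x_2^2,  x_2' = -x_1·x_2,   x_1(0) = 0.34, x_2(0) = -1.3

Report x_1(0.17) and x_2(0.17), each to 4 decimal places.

0.2697, -1.2345

Heun on (x_1,x_2): k1 = f(t_n, state_n); k2 = f(t_n + h, state_n + h·k1); state_{n+1} = state_n + (h/2)·(k1 + k2).
0.000000: (0.340000, -1.300000)
  k1 = (-0.420500, 0.442000)
  predictor → (0.268515, -1.224860)
  k2 = (-0.406612, 0.328893)
  → (0.269695, -1.234474)
(x_1(0.17), x_2(0.17)) ≈ (0.2697, -1.2345)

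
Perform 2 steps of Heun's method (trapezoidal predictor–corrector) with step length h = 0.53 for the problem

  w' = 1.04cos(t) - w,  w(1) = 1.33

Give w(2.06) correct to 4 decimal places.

Heun: k1 = f(t_n, w_n); k2 = f(t_n + h, w_n + h·k1); w_{n+1} = w_n + (h/2)·(k1 + k2).
t=1.000000, w=1.330000:
  k1 = f(1.000000, 1.330000) = -0.768086
  k2 = f(1.530000, 0.922915) = -0.880498
  w ← 1.330000 + (0.53/2)·(-0.768086 + (-0.880498)) = 0.893125
t=1.530000, w=0.893125:
  k1 = f(1.530000, 0.893125) = -0.850709
  k2 = f(2.060000, 0.442250) = -0.930970
  w ← 0.893125 + (0.53/2)·(-0.850709 + (-0.930970)) = 0.420980
w(2.06) ≈ 0.4210

0.4210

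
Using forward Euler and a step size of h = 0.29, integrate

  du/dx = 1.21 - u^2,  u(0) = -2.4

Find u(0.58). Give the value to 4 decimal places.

-7.3807

Euler: u_{n+1} = u_n + h·f(x_n, u_n).
x=0.000000, u=-2.400000: f=-4.550000 → u ← -2.400000 + 0.29·(-4.550000) = -3.719500
x=0.290000, u=-3.719500: f=-12.624680 → u ← -3.719500 + 0.29·(-12.624680) = -7.380657
u(0.58) ≈ -7.3807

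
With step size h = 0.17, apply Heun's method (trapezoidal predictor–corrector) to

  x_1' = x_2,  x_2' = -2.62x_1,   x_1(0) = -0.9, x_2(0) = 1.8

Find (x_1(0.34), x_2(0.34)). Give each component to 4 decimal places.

-0.1762, 2.3014

Heun on (x_1,x_2): k1 = f(t_n, state_n); k2 = f(t_n + h, state_n + h·k1); state_{n+1} = state_n + (h/2)·(k1 + k2).
0.000000: (-0.900000, 1.800000)
  k1 = (1.800000, 2.358000)
  predictor → (-0.594000, 2.200860)
  k2 = (2.200860, 1.556280)
  → (-0.559927, 2.132714)
0.170000: (-0.559927, 2.132714)
  k1 = (2.132714, 1.467008)
  predictor → (-0.197366, 2.382105)
  k2 = (2.382105, 0.517098)
  → (-0.176167, 2.301363)
(x_1(0.34), x_2(0.34)) ≈ (-0.1762, 2.3014)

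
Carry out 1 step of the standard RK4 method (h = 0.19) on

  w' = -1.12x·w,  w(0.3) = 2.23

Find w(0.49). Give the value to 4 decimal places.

RK4: k1 = f(x_n, w_n); k2 = f(x_n + h/2, w_n + (h/2)·k1); k3 = f(x_n + h/2, w_n + (h/2)·k2); k4 = f(x_n + h, w_n + h·k3); w_{n+1} = w_n + (h/6)·(k1 + 2k2 + 2k3 + k4).
x=0.300000, w=2.230000:
  k1 = f(0.300000, 2.230000) = -0.749280
  k2 = f(0.395000, 2.158818) = -0.955061
  k3 = f(0.395000, 2.139269) = -0.946413
  k4 = f(0.490000, 2.050182) = -1.125140
  w ← 2.230000 + (0.19/6)·(k1 + 2k2 + 2k3 + k4) = 2.050217
w(0.49) ≈ 2.0502

2.0502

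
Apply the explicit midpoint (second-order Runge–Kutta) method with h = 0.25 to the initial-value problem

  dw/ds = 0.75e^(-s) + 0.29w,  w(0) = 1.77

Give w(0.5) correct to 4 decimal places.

2.3653

Midpoint: k1 = f(s_n, w_n); k2 = f(s_n + h/2, w_n + (h/2)·k1); w_{n+1} = w_n + h·k2.
s=0.000000, w=1.770000:
  k1 = f(0.000000, 1.770000) = 1.263300
  k2 = f(0.125000, 1.927913) = 1.220967
  w ← 1.770000 + 0.25·1.220967 = 2.075242
s=0.250000, w=2.075242:
  k1 = f(0.250000, 2.075242) = 1.185921
  k2 = f(0.375000, 2.223482) = 1.160277
  w ← 2.075242 + 0.25·1.160277 = 2.365311
w(0.5) ≈ 2.3653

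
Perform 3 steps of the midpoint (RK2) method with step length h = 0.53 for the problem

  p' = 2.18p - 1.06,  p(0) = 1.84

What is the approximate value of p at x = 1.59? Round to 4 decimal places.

30.9383

Midpoint: k1 = f(x_n, p_n); k2 = f(x_n + h/2, p_n + (h/2)·k1); p_{n+1} = p_n + h·k2.
x=0.000000, p=1.840000:
  k1 = f(0.000000, 1.840000) = 2.951200
  k2 = f(0.265000, 2.622068) = 4.656108
  p ← 1.840000 + 0.53·4.656108 = 4.307737
x=0.530000, p=4.307737:
  k1 = f(0.530000, 4.307737) = 8.330867
  k2 = f(0.795000, 6.515417) = 13.143610
  p ← 4.307737 + 0.53·13.143610 = 11.273850
x=1.060000, p=11.273850:
  k1 = f(1.060000, 11.273850) = 23.516994
  k2 = f(1.325000, 17.505854) = 37.102761
  p ← 11.273850 + 0.53·37.102761 = 30.938314
p(1.59) ≈ 30.9383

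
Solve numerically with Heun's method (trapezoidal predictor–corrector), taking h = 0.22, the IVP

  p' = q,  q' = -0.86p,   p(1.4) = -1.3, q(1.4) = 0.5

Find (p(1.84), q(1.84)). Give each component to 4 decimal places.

Heun on (p,q): k1 = f(s_n, state_n); k2 = f(s_n + h, state_n + h·k1); state_{n+1} = state_n + (h/2)·(k1 + k2).
1.400000: (-1.300000, 0.500000)
  k1 = (0.500000, 1.118000)
  predictor → (-1.190000, 0.745960)
  k2 = (0.745960, 1.023400)
  → (-1.162944, 0.735554)
1.620000: (-1.162944, 0.735554)
  k1 = (0.735554, 1.000132)
  predictor → (-1.001123, 0.955583)
  k2 = (0.955583, 0.860965)
  → (-0.976919, 0.940275)
(p(1.84), q(1.84)) ≈ (-0.9769, 0.9403)

-0.9769, 0.9403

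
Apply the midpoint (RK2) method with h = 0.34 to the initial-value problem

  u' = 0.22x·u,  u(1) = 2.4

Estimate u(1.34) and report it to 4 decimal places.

2.6179

Midpoint: k1 = f(x_n, u_n); k2 = f(x_n + h/2, u_n + (h/2)·k1); u_{n+1} = u_n + h·k2.
x=1.000000, u=2.400000:
  k1 = f(1.000000, 2.400000) = 0.528000
  k2 = f(1.170000, 2.489760) = 0.640864
  u ← 2.400000 + 0.34·0.640864 = 2.617894
u(1.34) ≈ 2.6179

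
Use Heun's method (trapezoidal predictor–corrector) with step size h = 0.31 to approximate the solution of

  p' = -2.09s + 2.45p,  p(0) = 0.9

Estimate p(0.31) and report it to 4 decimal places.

1.7427

Heun: k1 = f(s_n, p_n); k2 = f(s_n + h, p_n + h·k1); p_{n+1} = p_n + (h/2)·(k1 + k2).
s=0.000000, p=0.900000:
  k1 = f(0.000000, 0.900000) = 2.205000
  k2 = f(0.310000, 1.583550) = 3.231798
  p ← 0.900000 + (0.31/2)·(2.205000 + 3.231798) = 1.742704
p(0.31) ≈ 1.7427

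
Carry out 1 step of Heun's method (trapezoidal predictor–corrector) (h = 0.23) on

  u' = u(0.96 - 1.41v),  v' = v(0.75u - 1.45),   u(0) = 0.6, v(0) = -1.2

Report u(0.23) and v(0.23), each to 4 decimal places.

1.0344, -0.9849

Heun on (u,v): k1 = f(t_n, state_n); k2 = f(t_n + h, state_n + h·k1); state_{n+1} = state_n + (h/2)·(k1 + k2).
0.000000: (0.600000, -1.200000)
  k1 = (1.591200, 1.200000)
  predictor → (0.965976, -0.924000)
  k2 = (2.185849, 0.670379)
  → (1.034361, -0.984906)
(u(0.23), v(0.23)) ≈ (1.0344, -0.9849)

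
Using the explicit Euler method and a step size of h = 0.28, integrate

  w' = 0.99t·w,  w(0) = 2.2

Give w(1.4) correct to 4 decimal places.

4.4248

Euler: w_{n+1} = w_n + h·f(t_n, w_n).
t=0.000000, w=2.200000: f=0.000000 → w ← 2.200000 + 0.28·0.000000 = 2.200000
t=0.280000, w=2.200000: f=0.609840 → w ← 2.200000 + 0.28·0.609840 = 2.370755
t=0.560000, w=2.370755: f=1.314347 → w ← 2.370755 + 0.28·1.314347 = 2.738772
t=0.840000, w=2.738772: f=2.277563 → w ← 2.738772 + 0.28·2.277563 = 3.376490
t=1.120000, w=3.376490: f=3.743852 → w ← 3.376490 + 0.28·3.743852 = 4.424768
w(1.4) ≈ 4.4248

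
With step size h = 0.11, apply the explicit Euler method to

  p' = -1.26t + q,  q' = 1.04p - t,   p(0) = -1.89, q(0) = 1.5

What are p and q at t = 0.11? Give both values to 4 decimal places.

Euler on (p,q): p_{n+1} = p_n + h·p', q_{n+1} = q_n + h·q'.
0.000000: (-1.890000, 1.500000); f=(1.500000, -1.965600) → (-1.725000, 1.283784)
(p(0.11), q(0.11)) ≈ (-1.7250, 1.2838)

-1.7250, 1.2838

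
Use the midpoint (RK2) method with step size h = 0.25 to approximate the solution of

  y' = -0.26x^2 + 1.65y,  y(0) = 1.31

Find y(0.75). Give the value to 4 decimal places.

Midpoint: k1 = f(x_n, y_n); k2 = f(x_n + h/2, y_n + (h/2)·k1); y_{n+1} = y_n + h·k2.
x=0.000000, y=1.310000:
  k1 = f(0.000000, 1.310000) = 2.161500
  k2 = f(0.125000, 1.580188) = 2.603247
  y ← 1.310000 + 0.25·2.603247 = 1.960812
x=0.250000, y=1.960812:
  k1 = f(0.250000, 1.960812) = 3.219089
  k2 = f(0.375000, 2.363198) = 3.862714
  y ← 1.960812 + 0.25·3.862714 = 2.926490
x=0.500000, y=2.926490:
  k1 = f(0.500000, 2.926490) = 4.763709
  k2 = f(0.625000, 3.521954) = 5.709661
  y ← 2.926490 + 0.25·5.709661 = 4.353906
y(0.75) ≈ 4.3539

4.3539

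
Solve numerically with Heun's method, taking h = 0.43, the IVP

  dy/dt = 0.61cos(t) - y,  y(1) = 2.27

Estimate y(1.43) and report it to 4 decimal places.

Heun: k1 = f(t_n, y_n); k2 = f(t_n + h, y_n + h·k1); y_{n+1} = y_n + (h/2)·(k1 + k2).
t=1.000000, y=2.270000:
  k1 = f(1.000000, 2.270000) = -1.940416
  k2 = f(1.430000, 1.435621) = -1.350019
  y ← 2.270000 + (0.43/2)·(-1.940416 + (-1.350019)) = 1.562557
y(1.43) ≈ 1.5626

1.5626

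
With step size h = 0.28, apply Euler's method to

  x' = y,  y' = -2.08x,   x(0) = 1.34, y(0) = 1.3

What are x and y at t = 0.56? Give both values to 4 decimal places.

1.8495, -0.4728

Euler on (x,y): x_{n+1} = x_n + h·x', y_{n+1} = y_n + h·y'.
0.000000: (1.340000, 1.300000); f=(1.300000, -2.787200) → (1.704000, 0.519584)
0.280000: (1.704000, 0.519584); f=(0.519584, -3.544320) → (1.849484, -0.472826)
(x(0.56), y(0.56)) ≈ (1.8495, -0.4728)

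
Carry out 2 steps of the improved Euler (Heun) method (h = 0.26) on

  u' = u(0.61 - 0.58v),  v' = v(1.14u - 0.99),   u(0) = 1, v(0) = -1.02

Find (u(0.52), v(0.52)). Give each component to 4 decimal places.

Heun on (u,v): k1 = f(x_n, state_n); k2 = f(x_n + h, state_n + h·k1); state_{n+1} = state_n + (h/2)·(k1 + k2).
0.000000: (1.000000, -1.020000)
  k1 = (1.201600, -0.153000)
  predictor → (1.312416, -1.059780)
  k2 = (1.607280, -0.536412)
  → (1.365154, -1.109624)
0.260000: (1.365154, -1.109624)
  k1 = (1.711332, -0.628353)
  predictor → (1.810101, -1.272995)
  k2 = (2.440626, -1.366580)
  → (1.904909, -1.368965)
(u(0.52), v(0.52)) ≈ (1.9049, -1.3690)

1.9049, -1.3690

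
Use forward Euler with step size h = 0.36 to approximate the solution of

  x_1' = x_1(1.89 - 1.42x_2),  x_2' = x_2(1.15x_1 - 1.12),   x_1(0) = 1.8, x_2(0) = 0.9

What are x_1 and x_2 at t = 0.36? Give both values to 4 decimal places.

2.1966, 1.2078

Euler on (x_1,x_2): x_1_{n+1} = x_1_n + h·x_1', x_2_{n+1} = x_2_n + h·x_2'.
0.000000: (1.800000, 0.900000); f=(1.101600, 0.855000) → (2.196576, 1.207800)
(x_1(0.36), x_2(0.36)) ≈ (2.1966, 1.2078)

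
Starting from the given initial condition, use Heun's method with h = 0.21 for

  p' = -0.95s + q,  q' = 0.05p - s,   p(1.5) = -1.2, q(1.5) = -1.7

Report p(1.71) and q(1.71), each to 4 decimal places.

Heun on (p,q): k1 = f(s_n, state_n); k2 = f(s_n + h, state_n + h·k1); state_{n+1} = state_n + (h/2)·(k1 + k2).
1.500000: (-1.200000, -1.700000)
  k1 = (-3.125000, -1.560000)
  predictor → (-1.856250, -2.027600)
  k2 = (-3.652100, -1.802812)
  → (-1.911595, -2.053095)
(p(1.71), q(1.71)) ≈ (-1.9116, -2.0531)

-1.9116, -2.0531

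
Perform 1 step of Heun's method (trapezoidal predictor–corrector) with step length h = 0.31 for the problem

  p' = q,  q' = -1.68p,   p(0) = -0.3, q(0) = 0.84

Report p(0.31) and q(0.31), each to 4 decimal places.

-0.0154, 0.9284

Heun on (p,q): k1 = f(s_n, state_n); k2 = f(s_n + h, state_n + h·k1); state_{n+1} = state_n + (h/2)·(k1 + k2).
0.000000: (-0.300000, 0.840000)
  k1 = (0.840000, 0.504000)
  predictor → (-0.039600, 0.996240)
  k2 = (0.996240, 0.066528)
  → (-0.015383, 0.928432)
(p(0.31), q(0.31)) ≈ (-0.0154, 0.9284)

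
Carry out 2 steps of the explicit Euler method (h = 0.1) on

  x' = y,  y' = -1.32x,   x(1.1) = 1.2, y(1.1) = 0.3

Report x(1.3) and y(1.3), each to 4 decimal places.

Euler on (x,y): x_{n+1} = x_n + h·x', y_{n+1} = y_n + h·y'.
1.100000: (1.200000, 0.300000); f=(0.300000, -1.584000) → (1.230000, 0.141600)
1.200000: (1.230000, 0.141600); f=(0.141600, -1.623600) → (1.244160, -0.020760)
(x(1.3), y(1.3)) ≈ (1.2442, -0.0208)

1.2442, -0.0208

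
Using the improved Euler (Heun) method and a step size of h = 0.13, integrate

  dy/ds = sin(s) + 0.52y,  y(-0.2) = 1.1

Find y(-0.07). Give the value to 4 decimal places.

1.1585

Heun: k1 = f(s_n, y_n); k2 = f(s_n + h, y_n + h·k1); y_{n+1} = y_n + (h/2)·(k1 + k2).
s=-0.200000, y=1.100000:
  k1 = f(-0.200000, 1.100000) = 0.373331
  k2 = f(-0.070000, 1.148533) = 0.527294
  y ← 1.100000 + (0.13/2)·(0.373331 + 0.527294) = 1.158541
y(-0.07) ≈ 1.1585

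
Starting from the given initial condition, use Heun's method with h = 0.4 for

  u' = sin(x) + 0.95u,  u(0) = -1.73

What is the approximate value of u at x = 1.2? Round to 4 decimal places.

Heun: k1 = f(x_n, u_n); k2 = f(x_n + h, u_n + h·k1); u_{n+1} = u_n + (h/2)·(k1 + k2).
x=0.000000, u=-1.730000:
  k1 = f(0.000000, -1.730000) = -1.643500
  k2 = f(0.400000, -2.387400) = -1.878612
  u ← -1.730000 + (0.4/2)·(-1.643500 + (-1.878612)) = -2.434422
x=0.400000, u=-2.434422:
  k1 = f(0.400000, -2.434422) = -1.923283
  k2 = f(0.800000, -3.203735) = -2.326193
  u ← -2.434422 + (0.4/2)·(-1.923283 + (-2.326193)) = -3.284317
x=0.800000, u=-3.284317:
  k1 = f(0.800000, -3.284317) = -2.402745
  k2 = f(1.200000, -4.245416) = -3.101106
  u ← -3.284317 + (0.4/2)·(-2.402745 + (-3.101106)) = -4.385088
u(1.2) ≈ -4.3851

-4.3851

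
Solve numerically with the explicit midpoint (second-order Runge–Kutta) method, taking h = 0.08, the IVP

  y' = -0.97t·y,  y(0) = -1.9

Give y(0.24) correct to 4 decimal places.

-1.8476

Midpoint: k1 = f(t_n, y_n); k2 = f(t_n + h/2, y_n + (h/2)·k1); y_{n+1} = y_n + h·k2.
t=0.000000, y=-1.900000:
  k1 = f(0.000000, -1.900000) = 0.000000
  k2 = f(0.040000, -1.900000) = 0.073720
  y ← -1.900000 + 0.08·0.073720 = -1.894102
t=0.080000, y=-1.894102:
  k1 = f(0.080000, -1.894102) = 0.146982
  k2 = f(0.120000, -1.888223) = 0.219789
  y ← -1.894102 + 0.08·0.219789 = -1.876519
t=0.160000, y=-1.876519:
  k1 = f(0.160000, -1.876519) = 0.291236
  k2 = f(0.200000, -1.864870) = 0.361785
  y ← -1.876519 + 0.08·0.361785 = -1.847576
y(0.24) ≈ -1.8476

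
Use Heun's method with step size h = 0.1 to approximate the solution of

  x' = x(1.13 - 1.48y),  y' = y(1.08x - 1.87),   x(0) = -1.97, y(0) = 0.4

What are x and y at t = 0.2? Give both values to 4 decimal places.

-2.2811, 0.1805

Heun on (x,y): k1 = f(t_n, state_n); k2 = f(t_n + h, state_n + h·k1); state_{n+1} = state_n + (h/2)·(k1 + k2).
0.000000: (-1.970000, 0.400000)
  k1 = (-1.059860, -1.599040)
  predictor → (-2.075986, 0.240096)
  k2 = (-1.608179, -0.987290)
  → (-2.103402, 0.270683)
0.100000: (-2.103402, 0.270683)
  k1 = (-1.534197, -1.121083)
  predictor → (-2.256822, 0.158575)
  k2 = (-2.020552, -0.683042)
  → (-2.281139, 0.180477)
(x(0.2), y(0.2)) ≈ (-2.2811, 0.1805)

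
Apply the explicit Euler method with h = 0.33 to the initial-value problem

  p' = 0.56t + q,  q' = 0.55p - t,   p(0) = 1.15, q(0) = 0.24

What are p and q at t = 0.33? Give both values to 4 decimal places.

1.2292, 0.4487

Euler on (p,q): p_{n+1} = p_n + h·p', q_{n+1} = q_n + h·q'.
0.000000: (1.150000, 0.240000); f=(0.240000, 0.632500) → (1.229200, 0.448725)
(p(0.33), q(0.33)) ≈ (1.2292, 0.4487)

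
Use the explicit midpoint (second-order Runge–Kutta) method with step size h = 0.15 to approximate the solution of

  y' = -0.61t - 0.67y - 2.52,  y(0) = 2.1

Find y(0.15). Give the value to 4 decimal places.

1.5337

Midpoint: k1 = f(t_n, y_n); k2 = f(t_n + h/2, y_n + (h/2)·k1); y_{n+1} = y_n + h·k2.
t=0.000000, y=2.100000:
  k1 = f(0.000000, 2.100000) = -3.927000
  k2 = f(0.075000, 1.805475) = -3.775418
  y ← 2.100000 + 0.15·(-3.775418) = 1.533687
y(0.15) ≈ 1.5337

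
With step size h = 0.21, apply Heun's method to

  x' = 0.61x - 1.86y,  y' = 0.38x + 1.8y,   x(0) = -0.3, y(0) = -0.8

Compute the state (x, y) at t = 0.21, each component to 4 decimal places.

0.0553, -1.1771

Heun on (x,y): k1 = f(t_n, state_n); k2 = f(t_n + h, state_n + h·k1); state_{n+1} = state_n + (h/2)·(k1 + k2).
0.000000: (-0.300000, -0.800000)
  k1 = (1.305000, -1.554000)
  predictor → (-0.025950, -1.126340)
  k2 = (2.079163, -2.037273)
  → (0.055337, -1.177084)
(x(0.21), y(0.21)) ≈ (0.0553, -1.1771)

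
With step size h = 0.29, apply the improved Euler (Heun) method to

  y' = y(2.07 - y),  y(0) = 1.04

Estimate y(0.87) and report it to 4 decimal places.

1.7645

Heun: k1 = f(t_n, y_n); k2 = f(t_n + h, y_n + h·k1); y_{n+1} = y_n + (h/2)·(k1 + k2).
t=0.000000, y=1.040000:
  k1 = f(0.000000, 1.040000) = 1.071200
  k2 = f(0.290000, 1.350648) = 0.971591
  y ← 1.040000 + (0.29/2)·(1.071200 + 0.971591) = 1.336205
t=0.290000, y=1.336205:
  k1 = f(0.290000, 1.336205) = 0.980501
  k2 = f(0.580000, 1.620550) = 0.728356
  y ← 1.336205 + (0.29/2)·(0.980501 + 0.728356) = 1.583989
t=0.580000, y=1.583989:
  k1 = f(0.580000, 1.583989) = 0.769836
  k2 = f(0.870000, 1.807241) = 0.474868
  y ← 1.583989 + (0.29/2)·(0.769836 + 0.474868) = 1.764471
y(0.87) ≈ 1.7645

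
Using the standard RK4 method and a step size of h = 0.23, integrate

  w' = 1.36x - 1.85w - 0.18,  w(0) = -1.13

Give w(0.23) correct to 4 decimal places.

-0.7408

RK4: k1 = f(x_n, w_n); k2 = f(x_n + h/2, w_n + (h/2)·k1); k3 = f(x_n + h/2, w_n + (h/2)·k2); k4 = f(x_n + h, w_n + h·k3); w_{n+1} = w_n + (h/6)·(k1 + 2k2 + 2k3 + k4).
x=0.000000, w=-1.130000:
  k1 = f(0.000000, -1.130000) = 1.910500
  k2 = f(0.115000, -0.910292) = 1.660441
  k3 = f(0.115000, -0.939049) = 1.713641
  k4 = f(0.230000, -0.735863) = 1.494146
  w ← -1.130000 + (0.23/6)·(k1 + 2k2 + 2k3 + k4) = -0.740809
w(0.23) ≈ -0.7408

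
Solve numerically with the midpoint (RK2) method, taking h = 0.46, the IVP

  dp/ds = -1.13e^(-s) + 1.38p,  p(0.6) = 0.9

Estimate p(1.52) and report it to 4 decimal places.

2.2520

Midpoint: k1 = f(s_n, p_n); k2 = f(s_n + h/2, p_n + (h/2)·k1); p_{n+1} = p_n + h·k2.
s=0.600000, p=0.900000:
  k1 = f(0.600000, 0.900000) = 0.621843
  k2 = f(0.830000, 1.043024) = 0.946637
  p ← 0.900000 + 0.46·0.946637 = 1.335453
s=1.060000, p=1.335453:
  k1 = f(1.060000, 1.335453) = 1.451430
  k2 = f(1.290000, 1.669282) = 1.992553
  p ← 1.335453 + 0.46·1.992553 = 2.252028
p(1.52) ≈ 2.2520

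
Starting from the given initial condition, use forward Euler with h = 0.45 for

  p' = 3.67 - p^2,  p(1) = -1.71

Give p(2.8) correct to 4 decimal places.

Euler: p_{n+1} = p_n + h·f(x_n, p_n).
x=1.000000, p=-1.710000: f=0.745900 → p ← -1.710000 + 0.45·0.745900 = -1.374345
x=1.450000, p=-1.374345: f=1.781176 → p ← -1.374345 + 0.45·1.781176 = -0.572816
x=1.900000, p=-0.572816: f=3.341882 → p ← -0.572816 + 0.45·3.341882 = 0.931031
x=2.350000, p=0.931031: f=2.803181 → p ← 0.931031 + 0.45·2.803181 = 2.192463
p(2.8) ≈ 2.1925

2.1925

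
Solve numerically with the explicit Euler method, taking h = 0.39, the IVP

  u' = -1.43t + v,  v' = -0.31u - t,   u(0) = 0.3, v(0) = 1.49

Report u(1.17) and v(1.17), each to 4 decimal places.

Euler on (u,v): u_{n+1} = u_n + h·u', v_{n+1} = v_n + h·v'.
0.000000: (0.300000, 1.490000); f=(1.490000, -0.093000) → (0.881100, 1.453730)
0.390000: (0.881100, 1.453730); f=(0.896030, -0.663141) → (1.230552, 1.195105)
0.780000: (1.230552, 1.195105); f=(0.079705, -1.161471) → (1.261637, 0.742131)
(u(1.17), v(1.17)) ≈ (1.2616, 0.7421)

1.2616, 0.7421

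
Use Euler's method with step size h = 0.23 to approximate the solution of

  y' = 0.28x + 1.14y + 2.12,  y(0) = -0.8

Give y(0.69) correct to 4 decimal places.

Euler: y_{n+1} = y_n + h·f(x_n, y_n).
x=0.000000, y=-0.800000: f=1.208000 → y ← -0.800000 + 0.23·1.208000 = -0.522160
x=0.230000, y=-0.522160: f=1.589138 → y ← -0.522160 + 0.23·1.589138 = -0.156658
x=0.460000, y=-0.156658: f=2.070209 → y ← -0.156658 + 0.23·2.070209 = 0.319490
y(0.69) ≈ 0.3195

0.3195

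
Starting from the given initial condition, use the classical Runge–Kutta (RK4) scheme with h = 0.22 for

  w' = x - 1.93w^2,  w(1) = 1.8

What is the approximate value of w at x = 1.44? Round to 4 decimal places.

RK4: k1 = f(x_n, w_n); k2 = f(x_n + h/2, w_n + (h/2)·k1); k3 = f(x_n + h/2, w_n + (h/2)·k2); k4 = f(x_n + h, w_n + h·k3); w_{n+1} = w_n + (h/6)·(k1 + 2k2 + 2k3 + k4).
x=1.000000, w=1.800000:
  k1 = f(1.000000, 1.800000) = -5.253200
  k2 = f(1.110000, 1.222148) = -1.772736
  k3 = f(1.110000, 1.604999) = -3.861722
  k4 = f(1.220000, 0.950421) = -0.523370
  w ← 1.800000 + (0.22/6)·(k1 + 2k2 + 2k3 + k4) = 1.174999
x=1.220000, w=1.174999:
  k1 = f(1.220000, 1.174999) = -1.444601
  k2 = f(1.330000, 1.016093) = -0.662618
  k3 = f(1.330000, 1.102111) = -1.014271
  k4 = f(1.440000, 0.951859) = -0.308649
  w ← 1.174999 + (0.22/6)·(k1 + 2k2 + 2k3 + k4) = 0.987741
w(1.44) ≈ 0.9877

0.9877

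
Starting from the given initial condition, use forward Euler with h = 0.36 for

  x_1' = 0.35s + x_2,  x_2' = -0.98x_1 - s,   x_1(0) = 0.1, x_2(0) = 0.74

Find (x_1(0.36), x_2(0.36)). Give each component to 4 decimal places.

0.3664, 0.7047

Euler on (x_1,x_2): x_1_{n+1} = x_1_n + h·x_1', x_2_{n+1} = x_2_n + h·x_2'.
0.000000: (0.100000, 0.740000); f=(0.740000, -0.098000) → (0.366400, 0.704720)
(x_1(0.36), x_2(0.36)) ≈ (0.3664, 0.7047)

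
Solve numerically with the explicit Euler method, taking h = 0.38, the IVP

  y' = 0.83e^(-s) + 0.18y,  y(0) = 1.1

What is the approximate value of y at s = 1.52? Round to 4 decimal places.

2.3226

Euler: y_{n+1} = y_n + h·f(s_n, y_n).
s=0.000000, y=1.100000: f=1.028000 → y ← 1.100000 + 0.38·1.028000 = 1.490640
s=0.380000, y=1.490640: f=0.835920 → y ← 1.490640 + 0.38·0.835920 = 1.808290
s=0.760000, y=1.808290: f=0.713655 → y ← 1.808290 + 0.38·0.713655 = 2.079479
s=1.140000, y=2.079479: f=0.639756 → y ← 2.079479 + 0.38·0.639756 = 2.322586
y(1.52) ≈ 2.3226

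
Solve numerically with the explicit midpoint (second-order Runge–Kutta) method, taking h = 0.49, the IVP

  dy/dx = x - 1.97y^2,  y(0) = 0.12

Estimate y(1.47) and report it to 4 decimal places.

0.7251

Midpoint: k1 = f(x_n, y_n); k2 = f(x_n + h/2, y_n + (h/2)·k1); y_{n+1} = y_n + h·k2.
x=0.000000, y=0.120000:
  k1 = f(0.000000, 0.120000) = -0.028368
  k2 = f(0.245000, 0.113050) = 0.219823
  y ← 0.120000 + 0.49·0.219823 = 0.227713
x=0.490000, y=0.227713:
  k1 = f(0.490000, 0.227713) = 0.387849
  k2 = f(0.735000, 0.322736) = 0.529807
  y ← 0.227713 + 0.49·0.529807 = 0.487319
x=0.980000, y=0.487319:
  k1 = f(0.980000, 0.487319) = 0.512165
  k2 = f(1.225000, 0.612799) = 0.485220
  y ← 0.487319 + 0.49·0.485220 = 0.725077
y(1.47) ≈ 0.7251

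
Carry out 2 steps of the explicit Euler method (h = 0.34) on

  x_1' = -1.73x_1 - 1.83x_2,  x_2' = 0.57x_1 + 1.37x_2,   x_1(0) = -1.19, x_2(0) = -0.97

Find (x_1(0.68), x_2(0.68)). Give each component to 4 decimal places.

Euler on (x_1,x_2): x_1_{n+1} = x_1_n + h·x_1', x_2_{n+1} = x_2_n + h·x_2'.
0.000000: (-1.190000, -0.970000); f=(3.833800, -2.007200) → (0.113492, -1.652448)
0.340000: (0.113492, -1.652448); f=(2.827639, -2.199163) → (1.074889, -2.400164)
(x_1(0.68), x_2(0.68)) ≈ (1.0749, -2.4002)

1.0749, -2.4002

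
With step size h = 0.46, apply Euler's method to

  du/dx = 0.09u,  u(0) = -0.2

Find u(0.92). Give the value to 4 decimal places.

Euler: u_{n+1} = u_n + h·f(x_n, u_n).
x=0.000000, u=-0.200000: f=-0.018000 → u ← -0.200000 + 0.46·(-0.018000) = -0.208280
x=0.460000, u=-0.208280: f=-0.018745 → u ← -0.208280 + 0.46·(-0.018745) = -0.216903
u(0.92) ≈ -0.2169

-0.2169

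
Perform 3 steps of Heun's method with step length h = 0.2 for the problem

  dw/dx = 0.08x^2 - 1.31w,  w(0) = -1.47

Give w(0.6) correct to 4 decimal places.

Heun: k1 = f(x_n, w_n); k2 = f(x_n + h, w_n + h·k1); w_{n+1} = w_n + (h/2)·(k1 + k2).
x=0.000000, w=-1.470000:
  k1 = f(0.000000, -1.470000) = 1.925700
  k2 = f(0.200000, -1.084860) = 1.424367
  w ← -1.470000 + (0.2/2)·(1.925700 + 1.424367) = -1.134993
x=0.200000, w=-1.134993:
  k1 = f(0.200000, -1.134993) = 1.490041
  k2 = f(0.400000, -0.836985) = 1.109250
  w ← -1.134993 + (0.2/2)·(1.490041 + 1.109250) = -0.875064
x=0.400000, w=-0.875064:
  k1 = f(0.400000, -0.875064) = 1.159134
  k2 = f(0.600000, -0.643237) = 0.871441
  w ← -0.875064 + (0.2/2)·(1.159134 + 0.871441) = -0.672007
w(0.6) ≈ -0.6720

-0.6720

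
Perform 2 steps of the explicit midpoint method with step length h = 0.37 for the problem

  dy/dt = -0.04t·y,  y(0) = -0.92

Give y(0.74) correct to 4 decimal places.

-0.9100

Midpoint: k1 = f(t_n, y_n); k2 = f(t_n + h/2, y_n + (h/2)·k1); y_{n+1} = y_n + h·k2.
t=0.000000, y=-0.920000:
  k1 = f(0.000000, -0.920000) = 0.000000
  k2 = f(0.185000, -0.920000) = 0.006808
  y ← -0.920000 + 0.37·0.006808 = -0.917481
t=0.370000, y=-0.917481:
  k1 = f(0.370000, -0.917481) = 0.013579
  k2 = f(0.555000, -0.914969) = 0.020312
  y ← -0.917481 + 0.37·0.020312 = -0.909965
y(0.74) ≈ -0.9100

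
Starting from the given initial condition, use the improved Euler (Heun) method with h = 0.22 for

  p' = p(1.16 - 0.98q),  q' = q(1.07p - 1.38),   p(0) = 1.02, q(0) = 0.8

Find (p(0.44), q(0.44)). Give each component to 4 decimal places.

Heun on (p,q): k1 = f(s_n, state_n); k2 = f(s_n + h, state_n + h·k1); state_{n+1} = state_n + (h/2)·(k1 + k2).
0.000000: (1.020000, 0.800000)
  k1 = (0.383520, -0.230880)
  predictor → (1.104374, 0.749206)
  k2 = (0.470218, -0.148582)
  → (1.113911, 0.758259)
0.220000: (1.113911, 0.758259)
  k1 = (0.464396, -0.142640)
  predictor → (1.216078, 0.726878)
  k2 = (0.544389, -0.057275)
  → (1.224878, 0.736268)
(p(0.44), q(0.44)) ≈ (1.2249, 0.7363)

1.2249, 0.7363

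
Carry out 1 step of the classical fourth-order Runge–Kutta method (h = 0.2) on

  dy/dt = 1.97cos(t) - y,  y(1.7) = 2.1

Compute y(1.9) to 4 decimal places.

RK4: k1 = f(t_n, y_n); k2 = f(t_n + h/2, y_n + (h/2)·k1); k3 = f(t_n + h/2, y_n + (h/2)·k2); k4 = f(t_n + h, y_n + h·k3); y_{n+1} = y_n + (h/6)·(k1 + 2k2 + 2k3 + k4).
t=1.700000, y=2.100000:
  k1 = f(1.700000, 2.100000) = -2.353824
  k2 = f(1.800000, 1.864618) = -2.312206
  k3 = f(1.800000, 1.868779) = -2.316368
  k4 = f(1.900000, 1.636726) = -2.273607
  y ← 2.100000 + (0.2/6)·(k1 + 2k2 + 2k3 + k4) = 1.637181
y(1.9) ≈ 1.6372

1.6372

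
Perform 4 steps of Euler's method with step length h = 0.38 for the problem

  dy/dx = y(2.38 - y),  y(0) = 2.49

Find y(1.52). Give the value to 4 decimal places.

Euler: y_{n+1} = y_n + h·f(x_n, y_n).
x=0.000000, y=2.490000: f=-0.273900 → y ← 2.490000 + 0.38·(-0.273900) = 2.385918
x=0.380000, y=2.385918: f=-0.014120 → y ← 2.385918 + 0.38·(-0.014120) = 2.380552
x=0.760000, y=2.380552: f=-0.001315 → y ← 2.380552 + 0.38·(-0.001315) = 2.380053
x=1.140000, y=2.380053: f=-0.000125 → y ← 2.380053 + 0.38·(-0.000125) = 2.380005
y(1.52) ≈ 2.3800

2.3800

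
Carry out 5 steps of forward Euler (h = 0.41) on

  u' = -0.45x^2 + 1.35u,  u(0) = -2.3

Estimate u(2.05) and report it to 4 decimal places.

-22.1561

Euler: u_{n+1} = u_n + h·f(x_n, u_n).
x=0.000000, u=-2.300000: f=-3.105000 → u ← -2.300000 + 0.41·(-3.105000) = -3.573050
x=0.410000, u=-3.573050: f=-4.899262 → u ← -3.573050 + 0.41·(-4.899262) = -5.581748
x=0.820000, u=-5.581748: f=-7.837939 → u ← -5.581748 + 0.41·(-7.837939) = -8.795303
x=1.230000, u=-8.795303: f=-12.554464 → u ← -8.795303 + 0.41·(-12.554464) = -13.942633
x=1.640000, u=-13.942633: f=-20.032874 → u ← -13.942633 + 0.41·(-20.032874) = -22.156111
u(2.05) ≈ -22.1561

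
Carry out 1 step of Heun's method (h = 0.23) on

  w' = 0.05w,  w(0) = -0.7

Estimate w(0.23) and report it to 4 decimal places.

Heun: k1 = f(x_n, w_n); k2 = f(x_n + h, w_n + h·k1); w_{n+1} = w_n + (h/2)·(k1 + k2).
x=0.000000, w=-0.700000:
  k1 = f(0.000000, -0.700000) = -0.035000
  k2 = f(0.230000, -0.708050) = -0.035402
  w ← -0.700000 + (0.23/2)·(-0.035000 + (-0.035402)) = -0.708096
w(0.23) ≈ -0.7081

-0.7081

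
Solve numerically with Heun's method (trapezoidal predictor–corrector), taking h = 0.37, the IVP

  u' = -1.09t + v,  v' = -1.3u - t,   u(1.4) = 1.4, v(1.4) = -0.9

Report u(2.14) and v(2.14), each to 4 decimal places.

-1.4400, -2.4224

Heun on (u,v): k1 = f(t_n, state_n); k2 = f(t_n + h, state_n + h·k1); state_{n+1} = state_n + (h/2)·(k1 + k2).
1.400000: (1.400000, -0.900000)
  k1 = (-2.426000, -3.220000)
  predictor → (0.502380, -2.091400)
  k2 = (-4.020700, -2.423094)
  → (0.207361, -1.943972)
1.770000: (0.207361, -1.943972)
  k1 = (-3.873272, -2.039569)
  predictor → (-1.225750, -2.698613)
  k2 = (-5.031213, -0.546525)
  → (-1.439969, -2.422400)
(u(2.14), v(2.14)) ≈ (-1.4400, -2.4224)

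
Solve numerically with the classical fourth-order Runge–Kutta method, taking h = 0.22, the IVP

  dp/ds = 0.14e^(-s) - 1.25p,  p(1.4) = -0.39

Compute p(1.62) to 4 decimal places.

RK4: k1 = f(s_n, p_n); k2 = f(s_n + h/2, p_n + (h/2)·k1); k3 = f(s_n + h/2, p_n + (h/2)·k2); k4 = f(s_n + h, p_n + h·k3); p_{n+1} = p_n + (h/6)·(k1 + 2k2 + 2k3 + k4).
s=1.400000, p=-0.390000:
  k1 = f(1.400000, -0.390000) = 0.522024
  k2 = f(1.510000, -0.332577) = 0.446649
  k3 = f(1.510000, -0.340869) = 0.457013
  k4 = f(1.620000, -0.289457) = 0.389527
  p ← -0.390000 + (0.22/6)·(k1 + 2k2 + 2k3 + k4) = -0.290308
p(1.62) ≈ -0.2903

-0.2903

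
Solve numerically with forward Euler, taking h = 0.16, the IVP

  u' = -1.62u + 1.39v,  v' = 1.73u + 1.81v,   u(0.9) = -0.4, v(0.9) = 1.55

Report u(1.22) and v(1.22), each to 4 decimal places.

Euler on (u,v): u_{n+1} = u_n + h·u', v_{n+1} = v_n + h·v'.
0.900000: (-0.400000, 1.550000); f=(2.802500, 2.113500) → (0.048400, 1.888160)
1.060000: (0.048400, 1.888160); f=(2.546134, 3.501302) → (0.455782, 2.448368)
(u(1.22), v(1.22)) ≈ (0.4558, 2.4484)

0.4558, 2.4484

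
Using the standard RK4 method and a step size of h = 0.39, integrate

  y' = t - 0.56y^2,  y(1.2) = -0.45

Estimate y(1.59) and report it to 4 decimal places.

0.0798

RK4: k1 = f(t_n, y_n); k2 = f(t_n + h/2, y_n + (h/2)·k1); k3 = f(t_n + h/2, y_n + (h/2)·k2); k4 = f(t_n + h, y_n + h·k3); y_{n+1} = y_n + (h/6)·(k1 + 2k2 + 2k3 + k4).
t=1.200000, y=-0.450000:
  k1 = f(1.200000, -0.450000) = 1.086600
  k2 = f(1.395000, -0.238113) = 1.363249
  k3 = f(1.395000, -0.184166) = 1.376006
  k4 = f(1.590000, 0.086642) = 1.585796
  y ← -0.450000 + (0.39/6)·(k1 + 2k2 + 2k3 + k4) = 0.079809
y(1.59) ≈ 0.0798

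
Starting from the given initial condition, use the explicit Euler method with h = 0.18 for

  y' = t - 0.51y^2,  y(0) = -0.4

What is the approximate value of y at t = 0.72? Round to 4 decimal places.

Euler: y_{n+1} = y_n + h·f(t_n, y_n).
t=0.000000, y=-0.400000: f=-0.081600 → y ← -0.400000 + 0.18·(-0.081600) = -0.414688
t=0.180000, y=-0.414688: f=0.092297 → y ← -0.414688 + 0.18·0.092297 = -0.398074
t=0.360000, y=-0.398074: f=0.279184 → y ← -0.398074 + 0.18·0.279184 = -0.347821
t=0.540000, y=-0.347821: f=0.478300 → y ← -0.347821 + 0.18·0.478300 = -0.261727
y(0.72) ≈ -0.2617

-0.2617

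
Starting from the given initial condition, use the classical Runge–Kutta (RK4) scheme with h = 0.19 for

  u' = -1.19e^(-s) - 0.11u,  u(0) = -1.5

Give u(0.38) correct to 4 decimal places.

-1.8066

RK4: k1 = f(s_n, u_n); k2 = f(s_n + h/2, u_n + (h/2)·k1); k3 = f(s_n + h/2, u_n + (h/2)·k2); k4 = f(s_n + h, u_n + h·k3); u_{n+1} = u_n + (h/6)·(k1 + 2k2 + 2k3 + k4).
s=0.000000, u=-1.500000:
  k1 = f(0.000000, -1.500000) = -1.025000
  k2 = f(0.095000, -1.597375) = -0.906443
  k3 = f(0.095000, -1.586112) = -0.907681
  k4 = f(0.190000, -1.672459) = -0.800111
  u ← -1.500000 + (0.19/6)·(k1 + 2k2 + 2k3 + k4) = -1.672690
s=0.190000, u=-1.672690:
  k1 = f(0.190000, -1.672690) = -0.800086
  k2 = f(0.285000, -1.748698) = -0.702540
  k3 = f(0.285000, -1.739431) = -0.703560
  k4 = f(0.380000, -1.806366) = -0.615095
  u ← -1.672690 + (0.19/6)·(k1 + 2k2 + 2k3 + k4) = -1.806557
u(0.38) ≈ -1.8066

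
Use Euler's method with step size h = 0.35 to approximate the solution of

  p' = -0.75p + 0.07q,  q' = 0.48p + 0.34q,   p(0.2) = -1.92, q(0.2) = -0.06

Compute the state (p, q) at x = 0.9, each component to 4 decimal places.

-1.0549, -0.6742

Euler on (p,q): p_{n+1} = p_n + h·p', q_{n+1} = q_n + h·q'.
0.200000: (-1.920000, -0.060000); f=(1.435800, -0.942000) → (-1.417470, -0.389700)
0.550000: (-1.417470, -0.389700); f=(1.035824, -0.812884) → (-1.054932, -0.674209)
(p(0.9), q(0.9)) ≈ (-1.0549, -0.6742)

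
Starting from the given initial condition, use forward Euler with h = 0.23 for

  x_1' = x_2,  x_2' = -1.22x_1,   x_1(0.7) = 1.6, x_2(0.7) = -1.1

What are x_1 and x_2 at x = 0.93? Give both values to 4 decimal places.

Euler on (x_1,x_2): x_1_{n+1} = x_1_n + h·x_1', x_2_{n+1} = x_2_n + h·x_2'.
0.700000: (1.600000, -1.100000); f=(-1.100000, -1.952000) → (1.347000, -1.548960)
(x_1(0.93), x_2(0.93)) ≈ (1.3470, -1.5490)

1.3470, -1.5490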